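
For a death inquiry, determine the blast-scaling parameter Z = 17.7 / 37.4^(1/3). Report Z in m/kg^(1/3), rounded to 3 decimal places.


Scaled distance calculation:
W^(1/3) = 37.4^(1/3) = 3.344187
Z = R / W^(1/3) = 17.7 / 3.344187
Z = 5.293 m/kg^(1/3)

5.293


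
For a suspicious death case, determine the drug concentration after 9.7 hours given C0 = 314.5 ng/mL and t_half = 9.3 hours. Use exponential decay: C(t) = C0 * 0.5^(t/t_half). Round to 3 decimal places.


Drug concentration decay:
Number of half-lives = t / t_half = 9.7 / 9.3 = 1.043011
Decay factor = 0.5^1.043011 = 0.48531353
C(t) = 314.5 * 0.48531353 = 152.631 ng/mL

152.631


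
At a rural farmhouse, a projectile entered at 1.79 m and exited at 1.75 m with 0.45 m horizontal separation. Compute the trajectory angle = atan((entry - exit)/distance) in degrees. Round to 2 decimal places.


Bullet trajectory angle:
Height difference = 1.79 - 1.75 = 0.04 m
angle = atan(0.04 / 0.45)
angle = atan(0.088889)
angle = 5.08 degrees

5.08


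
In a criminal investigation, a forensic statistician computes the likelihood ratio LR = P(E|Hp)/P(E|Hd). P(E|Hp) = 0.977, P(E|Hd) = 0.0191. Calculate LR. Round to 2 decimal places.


Likelihood ratio calculation:
LR = P(E|Hp) / P(E|Hd)
LR = 0.977 / 0.0191
LR = 51.15

51.15


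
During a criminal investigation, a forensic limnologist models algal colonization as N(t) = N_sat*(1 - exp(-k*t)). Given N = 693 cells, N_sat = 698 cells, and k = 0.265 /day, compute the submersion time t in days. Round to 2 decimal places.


PMSI from diatom colonization curve:
N / N_sat = 693 / 698 = 0.992837
1 - N/N_sat = 0.007163
ln(1 - N/N_sat) = -4.938826
t = -ln(1 - N/N_sat) / k = -(-4.938826) / 0.265 = 18.64 days

18.64


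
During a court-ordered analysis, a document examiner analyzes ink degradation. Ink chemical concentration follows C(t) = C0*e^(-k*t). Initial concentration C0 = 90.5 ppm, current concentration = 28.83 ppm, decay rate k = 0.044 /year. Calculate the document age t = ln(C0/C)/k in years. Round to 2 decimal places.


Document age estimation:
C0/C = 90.5 / 28.83 = 3.139091
ln(C0/C) = 1.143933
t = 1.143933 / 0.044 = 26.00 years

26.00


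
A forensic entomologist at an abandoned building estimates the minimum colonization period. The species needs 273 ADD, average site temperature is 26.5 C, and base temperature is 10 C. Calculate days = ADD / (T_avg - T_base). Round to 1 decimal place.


Insect development time:
Effective temperature = avg_temp - T_base = 26.5 - 10 = 16.5 C
Days = ADD / effective_temp = 273 / 16.5 = 16.5 days

16.5


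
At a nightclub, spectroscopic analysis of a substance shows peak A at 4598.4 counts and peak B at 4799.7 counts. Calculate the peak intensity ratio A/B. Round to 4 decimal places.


Spectral peak ratio:
Peak A = 4598.4 counts
Peak B = 4799.7 counts
Ratio = 4598.4 / 4799.7 = 0.9581

0.9581


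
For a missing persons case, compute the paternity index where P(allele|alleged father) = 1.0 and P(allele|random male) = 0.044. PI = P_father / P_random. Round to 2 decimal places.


Paternity Index calculation:
PI = P(allele|father) / P(allele|random)
PI = 1.0 / 0.044
PI = 22.73

22.73


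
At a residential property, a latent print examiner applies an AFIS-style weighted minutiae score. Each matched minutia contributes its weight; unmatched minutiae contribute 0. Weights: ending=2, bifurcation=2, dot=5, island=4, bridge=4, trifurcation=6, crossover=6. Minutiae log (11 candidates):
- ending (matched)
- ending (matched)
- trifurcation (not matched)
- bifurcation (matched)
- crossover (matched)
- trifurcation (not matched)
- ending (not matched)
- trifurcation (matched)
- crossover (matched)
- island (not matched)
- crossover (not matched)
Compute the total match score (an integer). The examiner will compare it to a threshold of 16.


Weighted minutiae match score:
  ending: matched, +2 (running total 2)
  ending: matched, +2 (running total 4)
  trifurcation: not matched, +0
  bifurcation: matched, +2 (running total 6)
  crossover: matched, +6 (running total 12)
  trifurcation: not matched, +0
  ending: not matched, +0
  trifurcation: matched, +6 (running total 18)
  crossover: matched, +6 (running total 24)
  island: not matched, +0
  crossover: not matched, +0
Total score = 24
Threshold = 16; verdict = identification

24


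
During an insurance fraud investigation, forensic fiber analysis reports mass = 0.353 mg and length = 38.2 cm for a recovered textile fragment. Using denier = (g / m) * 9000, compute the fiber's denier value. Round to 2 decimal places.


Denier calculation:
Mass in grams = 0.353 mg / 1000 = 0.000353 g
Length in meters = 38.2 cm / 100 = 0.382 m
Linear density = mass / length = 0.000353 / 0.382 = 0.00092408 g/m
Denier = (g/m) * 9000 = 0.00092408 * 9000 = 8.32

8.32


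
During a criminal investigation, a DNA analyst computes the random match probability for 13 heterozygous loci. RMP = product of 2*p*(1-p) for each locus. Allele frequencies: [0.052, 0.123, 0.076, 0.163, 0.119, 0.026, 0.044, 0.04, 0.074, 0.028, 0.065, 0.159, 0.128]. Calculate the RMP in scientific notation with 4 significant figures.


Computing RMP for 13 loci:
Locus 1: 2 * 0.052 * 0.948 = 0.098592
Locus 2: 2 * 0.123 * 0.877 = 0.215742
Locus 3: 2 * 0.076 * 0.924 = 0.140448
Locus 4: 2 * 0.163 * 0.837 = 0.272862
Locus 5: 2 * 0.119 * 0.881 = 0.209678
Locus 6: 2 * 0.026 * 0.974 = 0.050648
Locus 7: 2 * 0.044 * 0.956 = 0.084128
Locus 8: 2 * 0.04 * 0.96 = 0.0768
Locus 9: 2 * 0.074 * 0.926 = 0.137048
Locus 10: 2 * 0.028 * 0.972 = 0.054432
Locus 11: 2 * 0.065 * 0.935 = 0.12155
Locus 12: 2 * 0.159 * 0.841 = 0.267438
Locus 13: 2 * 0.128 * 0.872 = 0.223232
RMP = 3.028e-12

3.028e-12


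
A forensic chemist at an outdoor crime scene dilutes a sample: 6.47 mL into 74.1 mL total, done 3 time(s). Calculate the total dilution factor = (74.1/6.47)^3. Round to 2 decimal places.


Dilution factor calculation:
Single dilution = V_total / V_sample = 74.1 / 6.47 ≈ 11.452859
Number of dilutions = 3
Total DF = (74.1 / 6.47)^3 (full precision, rounded at the end) = 1502.25

1502.25


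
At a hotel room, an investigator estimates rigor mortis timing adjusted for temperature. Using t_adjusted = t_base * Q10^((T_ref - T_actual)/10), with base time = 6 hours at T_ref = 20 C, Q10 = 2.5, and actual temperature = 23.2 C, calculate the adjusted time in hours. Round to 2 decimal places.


Rigor mortis time adjustment:
Exponent = (T_ref - T_actual) / 10 = (20 - 23.2) / 10 = -0.32
Q10 factor = 2.5^-0.32 = 0.74586
t_adjusted = 6 * 0.74586 = 4.48 hours

4.48


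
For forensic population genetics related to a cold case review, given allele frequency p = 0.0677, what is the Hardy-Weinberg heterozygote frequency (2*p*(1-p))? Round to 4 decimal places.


Hardy-Weinberg heterozygote frequency:
q = 1 - p = 1 - 0.0677 = 0.9323
2pq = 2 * 0.0677 * 0.9323 = 0.1262

0.1262


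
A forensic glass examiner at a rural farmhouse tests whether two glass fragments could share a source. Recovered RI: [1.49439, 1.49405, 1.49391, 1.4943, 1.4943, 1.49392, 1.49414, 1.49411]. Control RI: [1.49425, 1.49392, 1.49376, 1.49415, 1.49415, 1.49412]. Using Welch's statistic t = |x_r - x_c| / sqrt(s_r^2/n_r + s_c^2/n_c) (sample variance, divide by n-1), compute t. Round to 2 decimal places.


Welch's t-criterion for glass RI comparison:
Recovered mean = sum / n_r = 11.95312 / 8 = 1.49414
Control mean = sum / n_c = 8.96435 / 6 = 1.4940583
Recovered sample variance s_r^2 = 3.2e-08
Control sample variance s_c^2 = 3.30967e-08
Welch SE (unpooled) = sqrt(s_r^2/n_r + s_c^2/n_c) = sqrt(4e-09 + 5.51611e-09) = sqrt(9.51611e-09) = 9.75506e-05
|mean_r - mean_c| = 8.16667e-05
t = 8.16667e-05 / 9.75506e-05 = 0.84

0.84


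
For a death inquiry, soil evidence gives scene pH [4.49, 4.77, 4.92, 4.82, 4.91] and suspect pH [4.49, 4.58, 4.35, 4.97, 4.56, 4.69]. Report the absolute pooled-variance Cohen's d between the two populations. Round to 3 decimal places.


Pooled-variance Cohen's d for soil pH comparison:
Scene mean = 23.91 / 5 = 4.782
Suspect mean = 27.64 / 6 = 4.606667
Scene sample variance s_s^2 = 0.03057
Suspect sample variance s_c^2 = 0.044267
Pooled variance = ((n_s-1)*s_s^2 + (n_c-1)*s_c^2) / (n_s + n_c - 2) = 0.038179
Pooled SD = sqrt(0.038179) = 0.195394
Mean difference = 0.175333
|d| = |0.175333| / 0.195394 = 0.897

0.897


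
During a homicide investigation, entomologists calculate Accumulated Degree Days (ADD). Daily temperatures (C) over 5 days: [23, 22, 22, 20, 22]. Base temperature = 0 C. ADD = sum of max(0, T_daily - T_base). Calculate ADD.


Computing ADD day by day:
Day 1: max(0, 23 - 0) = 23
Day 2: max(0, 22 - 0) = 22
Day 3: max(0, 22 - 0) = 22
Day 4: max(0, 20 - 0) = 20
Day 5: max(0, 22 - 0) = 22
Total ADD = 109

109


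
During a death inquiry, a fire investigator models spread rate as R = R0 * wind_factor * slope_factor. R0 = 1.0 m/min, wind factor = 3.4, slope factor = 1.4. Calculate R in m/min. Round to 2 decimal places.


Fire spread rate calculation:
R = R0 * wind_factor * slope_factor
= 1.0 * 3.4 * 1.4
= 3.4 * 1.4
= 4.76 m/min

4.76


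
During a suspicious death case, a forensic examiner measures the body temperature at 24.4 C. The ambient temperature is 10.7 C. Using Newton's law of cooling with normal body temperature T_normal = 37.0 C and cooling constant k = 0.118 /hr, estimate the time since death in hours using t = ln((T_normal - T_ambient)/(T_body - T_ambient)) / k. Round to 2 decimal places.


Using Newton's law of cooling:
t = ln((T_normal - T_ambient) / (T_body - T_ambient)) / k
T_normal - T_ambient = 26.3
T_body - T_ambient = 13.7
Ratio = 1.919708
ln(ratio) = 0.652173
t = 0.652173 / 0.118 = 5.53 hours

5.53


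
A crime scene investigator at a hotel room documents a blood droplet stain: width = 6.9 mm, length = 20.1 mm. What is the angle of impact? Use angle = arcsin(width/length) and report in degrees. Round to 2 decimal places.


Blood spatter impact angle calculation:
width / length = 6.9 / 20.1 = 0.343284
angle = arcsin(0.343284)
angle = 20.08 degrees

20.08


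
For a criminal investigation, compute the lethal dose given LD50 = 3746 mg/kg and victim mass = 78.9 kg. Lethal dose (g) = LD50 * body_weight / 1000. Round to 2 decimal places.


Lethal dose calculation:
Lethal dose = LD50 * body_weight / 1000
= 3746 * 78.9 / 1000
= 295559.4 / 1000
= 295.56 g

295.56


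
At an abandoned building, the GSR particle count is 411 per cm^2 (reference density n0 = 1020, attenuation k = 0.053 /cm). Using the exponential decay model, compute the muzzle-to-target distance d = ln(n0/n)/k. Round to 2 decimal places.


GSR distance calculation:
n0/n = 1020 / 411 = 2.481752
ln(n0/n) = 0.908965
d = 0.908965 / 0.053 = 17.15 cm

17.15


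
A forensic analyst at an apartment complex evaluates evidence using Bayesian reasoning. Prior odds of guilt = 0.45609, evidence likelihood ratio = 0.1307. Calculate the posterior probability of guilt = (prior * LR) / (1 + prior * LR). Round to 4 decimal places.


Bayesian evidence evaluation:
Posterior odds = prior_odds * LR = 0.45609 * 0.1307 = 0.05961096
Posterior probability = posterior_odds / (1 + posterior_odds)
= 0.05961096 / (1 + 0.05961096)
= 0.05961096 / 1.05961096
= 0.0563

0.0563


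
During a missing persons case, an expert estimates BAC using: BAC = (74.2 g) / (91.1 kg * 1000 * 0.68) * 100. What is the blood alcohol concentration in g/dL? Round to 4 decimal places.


Applying the Widmark formula:
BAC = (dose_g / (body_wt * 1000 * r)) * 100
Denominator = 91.1 * 1000 * 0.68 = 61948
BAC = (74.2 / 61948) * 100
BAC = 0.1198 g/dL

0.1198


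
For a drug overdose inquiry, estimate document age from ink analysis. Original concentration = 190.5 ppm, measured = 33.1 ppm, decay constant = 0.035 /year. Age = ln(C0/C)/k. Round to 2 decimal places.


Document age estimation:
C0/C = 190.5 / 33.1 = 5.755287
ln(C0/C) = 1.750119
t = 1.750119 / 0.035 = 50.00 years

50.00


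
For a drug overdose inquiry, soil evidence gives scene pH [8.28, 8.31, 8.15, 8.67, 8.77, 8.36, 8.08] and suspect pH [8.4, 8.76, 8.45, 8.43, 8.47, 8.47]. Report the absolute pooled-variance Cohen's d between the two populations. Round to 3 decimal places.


Pooled-variance Cohen's d for soil pH comparison:
Scene mean = 58.62 / 7 = 8.374286
Suspect mean = 50.98 / 6 = 8.496667
Scene sample variance s_s^2 = 0.065695
Suspect sample variance s_c^2 = 0.017347
Pooled variance = ((n_s-1)*s_s^2 + (n_c-1)*s_c^2) / (n_s + n_c - 2) = 0.043719
Pooled SD = sqrt(0.043719) = 0.209091
Mean difference = -0.122381
|d| = |-0.122381| / 0.209091 = 0.585

0.585


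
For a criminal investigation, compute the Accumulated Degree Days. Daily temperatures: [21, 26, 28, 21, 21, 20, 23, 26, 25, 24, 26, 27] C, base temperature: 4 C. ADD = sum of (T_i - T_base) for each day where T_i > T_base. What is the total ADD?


Computing ADD day by day:
Day 1: max(0, 21 - 4) = 17
Day 2: max(0, 26 - 4) = 22
Day 3: max(0, 28 - 4) = 24
Day 4: max(0, 21 - 4) = 17
Day 5: max(0, 21 - 4) = 17
Day 6: max(0, 20 - 4) = 16
Day 7: max(0, 23 - 4) = 19
Day 8: max(0, 26 - 4) = 22
Day 9: max(0, 25 - 4) = 21
Day 10: max(0, 24 - 4) = 20
Day 11: max(0, 26 - 4) = 22
Day 12: max(0, 27 - 4) = 23
Total ADD = 240

240


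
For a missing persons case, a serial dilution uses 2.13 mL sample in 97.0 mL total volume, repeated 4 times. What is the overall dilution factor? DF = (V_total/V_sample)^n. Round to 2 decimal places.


Dilution factor calculation:
Single dilution = V_total / V_sample = 97.0 / 2.13 ≈ 45.539906
Number of dilutions = 4
Total DF = (97.0 / 2.13)^4 (full precision, rounded at the end) = 4300990.90

4300990.90


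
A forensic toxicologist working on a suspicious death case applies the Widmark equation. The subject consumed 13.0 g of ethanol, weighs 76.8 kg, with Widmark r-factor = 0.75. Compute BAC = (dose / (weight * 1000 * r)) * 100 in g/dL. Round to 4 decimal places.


Applying the Widmark formula:
BAC = (dose_g / (body_wt * 1000 * r)) * 100
Denominator = 76.8 * 1000 * 0.75 = 57600
BAC = (13.0 / 57600) * 100
BAC = 0.0226 g/dL

0.0226


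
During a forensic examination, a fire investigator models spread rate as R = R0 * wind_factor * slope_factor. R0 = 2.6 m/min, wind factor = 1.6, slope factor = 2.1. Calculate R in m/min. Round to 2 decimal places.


Fire spread rate calculation:
R = R0 * wind_factor * slope_factor
= 2.6 * 1.6 * 2.1
= 4.16 * 2.1
= 8.74 m/min

8.74


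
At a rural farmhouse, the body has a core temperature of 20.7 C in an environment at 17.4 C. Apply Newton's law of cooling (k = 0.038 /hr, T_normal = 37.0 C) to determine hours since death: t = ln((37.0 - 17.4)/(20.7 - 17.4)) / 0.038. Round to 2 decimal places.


Using Newton's law of cooling:
t = ln((T_normal - T_ambient) / (T_body - T_ambient)) / k
T_normal - T_ambient = 19.6
T_body - T_ambient = 3.3
Ratio = 5.939394
ln(ratio) = 1.781607
t = 1.781607 / 0.038 = 46.88 hours

46.88


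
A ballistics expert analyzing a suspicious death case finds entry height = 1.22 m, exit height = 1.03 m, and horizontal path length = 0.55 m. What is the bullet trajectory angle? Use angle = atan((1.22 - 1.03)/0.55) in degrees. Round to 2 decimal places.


Bullet trajectory angle:
Height difference = 1.22 - 1.03 = 0.19 m
angle = atan(0.19 / 0.55)
angle = atan(0.345455)
angle = 19.06 degrees

19.06


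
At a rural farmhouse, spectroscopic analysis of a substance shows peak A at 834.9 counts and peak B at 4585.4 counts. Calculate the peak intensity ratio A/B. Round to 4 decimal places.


Spectral peak ratio:
Peak A = 834.9 counts
Peak B = 4585.4 counts
Ratio = 834.9 / 4585.4 = 0.1821

0.1821


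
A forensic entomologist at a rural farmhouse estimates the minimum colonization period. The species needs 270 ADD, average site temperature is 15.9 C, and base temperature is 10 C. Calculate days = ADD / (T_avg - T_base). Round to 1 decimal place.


Insect development time:
Effective temperature = avg_temp - T_base = 15.9 - 10 = 5.9 C
Days = ADD / effective_temp = 270 / 5.9 = 45.8 days

45.8


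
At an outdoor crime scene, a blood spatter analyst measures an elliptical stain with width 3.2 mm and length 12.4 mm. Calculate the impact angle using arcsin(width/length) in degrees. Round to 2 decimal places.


Blood spatter impact angle calculation:
width / length = 3.2 / 12.4 = 0.258065
angle = arcsin(0.258065)
angle = 14.96 degrees

14.96


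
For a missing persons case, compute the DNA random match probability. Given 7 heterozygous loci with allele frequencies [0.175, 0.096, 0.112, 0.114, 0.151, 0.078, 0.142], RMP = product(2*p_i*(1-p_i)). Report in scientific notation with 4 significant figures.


Computing RMP for 7 loci:
Locus 1: 2 * 0.175 * 0.825 = 0.28875
Locus 2: 2 * 0.096 * 0.904 = 0.173568
Locus 3: 2 * 0.112 * 0.888 = 0.198912
Locus 4: 2 * 0.114 * 0.886 = 0.202008
Locus 5: 2 * 0.151 * 0.849 = 0.256398
Locus 6: 2 * 0.078 * 0.922 = 0.143832
Locus 7: 2 * 0.142 * 0.858 = 0.243672
RMP = 1.810e-05

1.810e-05


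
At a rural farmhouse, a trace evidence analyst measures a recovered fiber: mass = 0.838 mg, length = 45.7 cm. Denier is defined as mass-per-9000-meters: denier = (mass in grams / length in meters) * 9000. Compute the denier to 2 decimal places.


Denier calculation:
Mass in grams = 0.838 mg / 1000 = 0.000838 g
Length in meters = 45.7 cm / 100 = 0.457 m
Linear density = mass / length = 0.000838 / 0.457 = 0.0018337 g/m
Denier = (g/m) * 9000 = 0.0018337 * 9000 = 16.50

16.50


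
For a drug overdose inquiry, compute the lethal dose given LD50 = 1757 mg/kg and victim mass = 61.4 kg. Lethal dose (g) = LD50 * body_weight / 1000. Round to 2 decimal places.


Lethal dose calculation:
Lethal dose = LD50 * body_weight / 1000
= 1757 * 61.4 / 1000
= 107879.8 / 1000
= 107.88 g

107.88


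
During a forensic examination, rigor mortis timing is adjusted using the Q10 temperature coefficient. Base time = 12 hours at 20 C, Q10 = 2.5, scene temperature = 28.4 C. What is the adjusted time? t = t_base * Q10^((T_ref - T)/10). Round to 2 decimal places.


Rigor mortis time adjustment:
Exponent = (T_ref - T_actual) / 10 = (20 - 28.4) / 10 = -0.84
Q10 factor = 2.5^-0.84 = 0.46316
t_adjusted = 12 * 0.46316 = 5.56 hours

5.56


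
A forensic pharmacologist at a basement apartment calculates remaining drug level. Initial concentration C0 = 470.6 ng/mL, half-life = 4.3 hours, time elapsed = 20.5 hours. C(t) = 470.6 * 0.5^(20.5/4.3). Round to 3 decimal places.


Drug concentration decay:
Number of half-lives = t / t_half = 20.5 / 4.3 = 4.767442
Decay factor = 0.5^4.767442 = 0.03671613
C(t) = 470.6 * 0.03671613 = 17.279 ng/mL

17.279


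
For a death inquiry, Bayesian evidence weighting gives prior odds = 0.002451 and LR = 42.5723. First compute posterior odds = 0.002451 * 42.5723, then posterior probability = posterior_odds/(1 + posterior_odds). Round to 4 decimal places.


Bayesian evidence evaluation:
Posterior odds = prior_odds * LR = 0.002451 * 42.5723 = 0.1043447
Posterior probability = posterior_odds / (1 + posterior_odds)
= 0.1043447 / (1 + 0.1043447)
= 0.1043447 / 1.1043447
= 0.0945

0.0945


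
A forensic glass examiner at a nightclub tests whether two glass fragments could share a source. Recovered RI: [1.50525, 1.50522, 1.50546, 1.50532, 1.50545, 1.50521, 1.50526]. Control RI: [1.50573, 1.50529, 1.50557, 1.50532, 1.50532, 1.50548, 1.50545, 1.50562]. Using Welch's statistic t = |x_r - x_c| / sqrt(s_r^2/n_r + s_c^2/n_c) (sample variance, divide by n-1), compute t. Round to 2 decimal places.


Welch's t-criterion for glass RI comparison:
Recovered mean = sum / n_r = 10.53717 / 7 = 1.50531
Control mean = sum / n_c = 12.04378 / 8 = 1.5054725
Recovered sample variance s_r^2 = 1.10667e-08
Control sample variance s_c^2 = 2.54214e-08
Welch SE (unpooled) = sqrt(s_r^2/n_r + s_c^2/n_c) = sqrt(1.58095e-09 + 3.17768e-09) = sqrt(4.75863e-09) = 6.89828e-05
|mean_r - mean_c| = 0.0001625
t = 0.0001625 / 6.89828e-05 = 2.36

2.36


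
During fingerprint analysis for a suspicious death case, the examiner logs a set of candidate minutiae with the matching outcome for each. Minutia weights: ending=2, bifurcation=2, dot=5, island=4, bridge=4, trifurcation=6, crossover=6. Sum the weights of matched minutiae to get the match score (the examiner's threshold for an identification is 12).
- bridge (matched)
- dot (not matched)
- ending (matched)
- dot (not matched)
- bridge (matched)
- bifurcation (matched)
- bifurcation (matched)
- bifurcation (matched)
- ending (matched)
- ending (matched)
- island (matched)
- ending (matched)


Weighted minutiae match score:
  bridge: matched, +4 (running total 4)
  dot: not matched, +0
  ending: matched, +2 (running total 6)
  dot: not matched, +0
  bridge: matched, +4 (running total 10)
  bifurcation: matched, +2 (running total 12)
  bifurcation: matched, +2 (running total 14)
  bifurcation: matched, +2 (running total 16)
  ending: matched, +2 (running total 18)
  ending: matched, +2 (running total 20)
  island: matched, +4 (running total 24)
  ending: matched, +2 (running total 26)
Total score = 26
Threshold = 12; verdict = identification

26


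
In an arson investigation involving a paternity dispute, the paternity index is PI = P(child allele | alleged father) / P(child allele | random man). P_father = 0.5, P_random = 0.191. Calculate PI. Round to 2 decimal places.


Paternity Index calculation:
PI = P(allele|father) / P(allele|random)
PI = 0.5 / 0.191
PI = 2.62

2.62


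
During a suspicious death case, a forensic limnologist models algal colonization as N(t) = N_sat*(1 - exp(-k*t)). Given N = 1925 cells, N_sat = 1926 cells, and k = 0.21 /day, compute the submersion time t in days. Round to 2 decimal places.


PMSI from diatom colonization curve:
N / N_sat = 1925 / 1926 = 0.999481
1 - N/N_sat = 0.000519
ln(1 - N/N_sat) = -7.563607
t = -ln(1 - N/N_sat) / k = -(-7.563607) / 0.21 = 36.02 days

36.02


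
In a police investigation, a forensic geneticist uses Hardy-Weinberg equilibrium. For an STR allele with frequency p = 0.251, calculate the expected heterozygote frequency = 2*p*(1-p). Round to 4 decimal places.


Hardy-Weinberg heterozygote frequency:
q = 1 - p = 1 - 0.251 = 0.749
2pq = 2 * 0.251 * 0.749 = 0.3760

0.3760


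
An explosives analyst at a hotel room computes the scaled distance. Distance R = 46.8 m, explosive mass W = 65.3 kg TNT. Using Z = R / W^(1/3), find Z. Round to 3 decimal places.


Scaled distance calculation:
W^(1/3) = 65.3^(1/3) = 4.026902
Z = R / W^(1/3) = 46.8 / 4.026902
Z = 11.622 m/kg^(1/3)

11.622


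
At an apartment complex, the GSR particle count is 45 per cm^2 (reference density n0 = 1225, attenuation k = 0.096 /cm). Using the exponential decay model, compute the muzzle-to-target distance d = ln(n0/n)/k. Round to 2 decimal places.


GSR distance calculation:
n0/n = 1225 / 45 = 27.222222
ln(n0/n) = 3.304034
d = 3.304034 / 0.096 = 34.42 cm

34.42


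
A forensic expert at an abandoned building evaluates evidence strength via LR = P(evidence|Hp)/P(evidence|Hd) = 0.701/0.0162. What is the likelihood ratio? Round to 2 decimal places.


Likelihood ratio calculation:
LR = P(E|Hp) / P(E|Hd)
LR = 0.701 / 0.0162
LR = 43.27

43.27


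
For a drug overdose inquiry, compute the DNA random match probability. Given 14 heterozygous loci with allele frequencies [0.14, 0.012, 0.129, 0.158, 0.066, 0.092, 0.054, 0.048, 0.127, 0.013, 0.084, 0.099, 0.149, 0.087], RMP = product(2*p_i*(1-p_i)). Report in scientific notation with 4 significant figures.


Computing RMP for 14 loci:
Locus 1: 2 * 0.14 * 0.86 = 0.2408
Locus 2: 2 * 0.012 * 0.988 = 0.023712
Locus 3: 2 * 0.129 * 0.871 = 0.224718
Locus 4: 2 * 0.158 * 0.842 = 0.266072
Locus 5: 2 * 0.066 * 0.934 = 0.123288
Locus 6: 2 * 0.092 * 0.908 = 0.167072
Locus 7: 2 * 0.054 * 0.946 = 0.102168
Locus 8: 2 * 0.048 * 0.952 = 0.091392
Locus 9: 2 * 0.127 * 0.873 = 0.221742
Locus 10: 2 * 0.013 * 0.987 = 0.025662
Locus 11: 2 * 0.084 * 0.916 = 0.153888
Locus 12: 2 * 0.099 * 0.901 = 0.178398
Locus 13: 2 * 0.149 * 0.851 = 0.253598
Locus 14: 2 * 0.087 * 0.913 = 0.158862
RMP = 4.132e-13

4.132e-13


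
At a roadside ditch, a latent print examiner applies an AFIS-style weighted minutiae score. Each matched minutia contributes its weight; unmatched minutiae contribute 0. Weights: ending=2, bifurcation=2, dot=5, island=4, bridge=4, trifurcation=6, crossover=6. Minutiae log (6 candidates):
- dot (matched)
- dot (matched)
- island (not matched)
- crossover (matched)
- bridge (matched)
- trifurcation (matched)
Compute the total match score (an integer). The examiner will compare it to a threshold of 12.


Weighted minutiae match score:
  dot: matched, +5 (running total 5)
  dot: matched, +5 (running total 10)
  island: not matched, +0
  crossover: matched, +6 (running total 16)
  bridge: matched, +4 (running total 20)
  trifurcation: matched, +6 (running total 26)
Total score = 26
Threshold = 12; verdict = identification

26


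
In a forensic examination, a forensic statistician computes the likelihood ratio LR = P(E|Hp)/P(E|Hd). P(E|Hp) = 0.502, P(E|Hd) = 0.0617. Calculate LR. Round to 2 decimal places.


Likelihood ratio calculation:
LR = P(E|Hp) / P(E|Hd)
LR = 0.502 / 0.0617
LR = 8.14

8.14


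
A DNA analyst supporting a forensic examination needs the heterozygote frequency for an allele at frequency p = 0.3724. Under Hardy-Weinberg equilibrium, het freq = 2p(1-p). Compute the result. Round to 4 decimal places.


Hardy-Weinberg heterozygote frequency:
q = 1 - p = 1 - 0.3724 = 0.6276
2pq = 2 * 0.3724 * 0.6276 = 0.4674

0.4674


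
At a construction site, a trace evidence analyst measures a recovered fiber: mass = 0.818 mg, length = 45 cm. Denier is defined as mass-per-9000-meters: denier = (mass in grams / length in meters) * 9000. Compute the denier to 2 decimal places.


Denier calculation:
Mass in grams = 0.818 mg / 1000 = 0.000818 g
Length in meters = 45 cm / 100 = 0.45 m
Linear density = mass / length = 0.000818 / 0.45 = 0.00181778 g/m
Denier = (g/m) * 9000 = 0.00181778 * 9000 = 16.36

16.36


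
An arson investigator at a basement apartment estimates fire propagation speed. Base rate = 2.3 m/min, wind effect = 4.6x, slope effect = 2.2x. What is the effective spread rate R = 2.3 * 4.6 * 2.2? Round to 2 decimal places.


Fire spread rate calculation:
R = R0 * wind_factor * slope_factor
= 2.3 * 4.6 * 2.2
= 10.58 * 2.2
= 23.28 m/min

23.28


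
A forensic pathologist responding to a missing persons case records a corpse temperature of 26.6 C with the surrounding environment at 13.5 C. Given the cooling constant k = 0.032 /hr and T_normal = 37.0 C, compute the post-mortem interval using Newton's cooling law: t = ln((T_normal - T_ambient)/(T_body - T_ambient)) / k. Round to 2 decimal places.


Using Newton's law of cooling:
t = ln((T_normal - T_ambient) / (T_body - T_ambient)) / k
T_normal - T_ambient = 23.5
T_body - T_ambient = 13.1
Ratio = 1.793893
ln(ratio) = 0.584388
t = 0.584388 / 0.032 = 18.26 hours

18.26


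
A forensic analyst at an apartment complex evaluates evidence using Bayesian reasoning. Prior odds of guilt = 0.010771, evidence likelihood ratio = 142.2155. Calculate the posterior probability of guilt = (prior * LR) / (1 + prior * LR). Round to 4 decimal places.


Bayesian evidence evaluation:
Posterior odds = prior_odds * LR = 0.010771 * 142.2155 = 1.531803
Posterior probability = posterior_odds / (1 + posterior_odds)
= 1.531803 / (1 + 1.531803)
= 1.531803 / 2.531803
= 0.6050

0.6050


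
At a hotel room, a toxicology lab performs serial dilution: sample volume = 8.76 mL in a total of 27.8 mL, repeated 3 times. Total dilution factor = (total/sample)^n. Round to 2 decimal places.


Dilution factor calculation:
Single dilution = V_total / V_sample = 27.8 / 8.76 ≈ 3.173516
Number of dilutions = 3
Total DF = (27.8 / 8.76)^3 (full precision, rounded at the end) = 31.96

31.96


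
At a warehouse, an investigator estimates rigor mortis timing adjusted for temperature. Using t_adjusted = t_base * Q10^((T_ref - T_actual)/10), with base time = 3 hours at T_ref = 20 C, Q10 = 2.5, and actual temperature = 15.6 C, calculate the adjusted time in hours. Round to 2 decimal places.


Rigor mortis time adjustment:
Exponent = (T_ref - T_actual) / 10 = (20 - 15.6) / 10 = 0.44
Q10 factor = 2.5^0.44 = 1.49656
t_adjusted = 3 * 1.49656 = 4.49 hours

4.49


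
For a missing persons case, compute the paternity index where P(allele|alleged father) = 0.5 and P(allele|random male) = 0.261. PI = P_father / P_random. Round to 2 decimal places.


Paternity Index calculation:
PI = P(allele|father) / P(allele|random)
PI = 0.5 / 0.261
PI = 1.92

1.92


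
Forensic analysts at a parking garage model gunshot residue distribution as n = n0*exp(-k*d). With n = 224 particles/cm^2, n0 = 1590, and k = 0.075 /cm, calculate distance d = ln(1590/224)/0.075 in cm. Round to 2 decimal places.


GSR distance calculation:
n0/n = 1590 / 224 = 7.098214
ln(n0/n) = 1.959843
d = 1.959843 / 0.075 = 26.13 cm

26.13


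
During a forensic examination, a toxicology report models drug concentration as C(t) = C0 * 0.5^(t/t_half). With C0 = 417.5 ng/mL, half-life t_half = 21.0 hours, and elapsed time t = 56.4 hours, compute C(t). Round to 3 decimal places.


Drug concentration decay:
Number of half-lives = t / t_half = 56.4 / 21.0 = 2.685714
Decay factor = 0.5^2.685714 = 0.15542452
C(t) = 417.5 * 0.15542452 = 64.890 ng/mL

64.890


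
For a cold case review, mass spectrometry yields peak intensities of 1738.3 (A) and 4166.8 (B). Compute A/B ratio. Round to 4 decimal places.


Spectral peak ratio:
Peak A = 1738.3 counts
Peak B = 4166.8 counts
Ratio = 1738.3 / 4166.8 = 0.4172

0.4172


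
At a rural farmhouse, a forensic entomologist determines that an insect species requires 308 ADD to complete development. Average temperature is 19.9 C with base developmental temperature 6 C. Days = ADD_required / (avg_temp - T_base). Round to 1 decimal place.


Insect development time:
Effective temperature = avg_temp - T_base = 19.9 - 6 = 13.9 C
Days = ADD / effective_temp = 308 / 13.9 = 22.2 days

22.2


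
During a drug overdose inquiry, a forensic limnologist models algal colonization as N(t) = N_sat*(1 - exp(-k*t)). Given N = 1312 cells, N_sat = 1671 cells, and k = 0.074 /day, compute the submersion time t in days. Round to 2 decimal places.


PMSI from diatom colonization curve:
N / N_sat = 1312 / 1671 = 0.785159
1 - N/N_sat = 0.214841
ln(1 - N/N_sat) = -1.537857
t = -ln(1 - N/N_sat) / k = -(-1.537857) / 0.074 = 20.78 days

20.78


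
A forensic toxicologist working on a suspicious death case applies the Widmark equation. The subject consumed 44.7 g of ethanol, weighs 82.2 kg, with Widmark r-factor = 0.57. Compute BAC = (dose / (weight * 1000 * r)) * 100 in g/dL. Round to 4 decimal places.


Applying the Widmark formula:
BAC = (dose_g / (body_wt * 1000 * r)) * 100
Denominator = 82.2 * 1000 * 0.57 = 46854
BAC = (44.7 / 46854) * 100
BAC = 0.0954 g/dL

0.0954


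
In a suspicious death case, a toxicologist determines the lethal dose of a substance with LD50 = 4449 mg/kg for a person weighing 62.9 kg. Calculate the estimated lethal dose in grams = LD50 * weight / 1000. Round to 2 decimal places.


Lethal dose calculation:
Lethal dose = LD50 * body_weight / 1000
= 4449 * 62.9 / 1000
= 279842.1 / 1000
= 279.84 g

279.84


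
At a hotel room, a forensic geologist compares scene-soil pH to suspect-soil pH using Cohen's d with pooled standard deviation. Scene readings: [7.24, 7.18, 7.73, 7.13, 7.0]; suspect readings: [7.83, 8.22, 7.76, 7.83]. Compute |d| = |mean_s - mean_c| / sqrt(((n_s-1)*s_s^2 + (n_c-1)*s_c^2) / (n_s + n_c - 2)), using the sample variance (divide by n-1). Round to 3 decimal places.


Pooled-variance Cohen's d for soil pH comparison:
Scene mean = 36.28 / 5 = 7.256
Suspect mean = 31.64 / 4 = 7.91
Scene sample variance s_s^2 = 0.07803
Suspect sample variance s_c^2 = 0.0438
Pooled variance = ((n_s-1)*s_s^2 + (n_c-1)*s_c^2) / (n_s + n_c - 2) = 0.06336
Pooled SD = sqrt(0.06336) = 0.251714
Mean difference = -0.654
|d| = |-0.654| / 0.251714 = 2.598

2.598


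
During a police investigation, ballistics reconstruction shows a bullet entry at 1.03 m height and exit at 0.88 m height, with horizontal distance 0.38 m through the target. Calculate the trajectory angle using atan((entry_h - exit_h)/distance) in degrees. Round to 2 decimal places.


Bullet trajectory angle:
Height difference = 1.03 - 0.88 = 0.15 m
angle = atan(0.15 / 0.38)
angle = atan(0.394737)
angle = 21.54 degrees

21.54


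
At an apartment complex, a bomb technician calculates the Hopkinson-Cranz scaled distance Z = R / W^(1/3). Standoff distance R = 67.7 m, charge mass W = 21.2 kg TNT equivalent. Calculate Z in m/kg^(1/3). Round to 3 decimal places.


Scaled distance calculation:
W^(1/3) = 21.2^(1/3) = 2.767655
Z = R / W^(1/3) = 67.7 / 2.767655
Z = 24.461 m/kg^(1/3)

24.461


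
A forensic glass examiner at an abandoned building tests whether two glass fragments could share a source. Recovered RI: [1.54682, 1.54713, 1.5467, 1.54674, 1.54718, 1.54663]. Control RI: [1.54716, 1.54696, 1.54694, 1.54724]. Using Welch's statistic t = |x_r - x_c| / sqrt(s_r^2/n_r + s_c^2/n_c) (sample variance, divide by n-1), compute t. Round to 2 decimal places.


Welch's t-criterion for glass RI comparison:
Recovered mean = sum / n_r = 9.2812 / 6 = 1.5468667
Control mean = sum / n_c = 6.1883 / 4 = 1.547075
Recovered sample variance s_r^2 = 5.39067e-08
Control sample variance s_c^2 = 2.19667e-08
Welch SE (unpooled) = sqrt(s_r^2/n_r + s_c^2/n_c) = sqrt(8.98444e-09 + 5.49167e-09) = sqrt(1.44761e-08) = 0.000120317
|mean_r - mean_c| = 0.000208333
t = 0.000208333 / 0.000120317 = 1.73

1.73


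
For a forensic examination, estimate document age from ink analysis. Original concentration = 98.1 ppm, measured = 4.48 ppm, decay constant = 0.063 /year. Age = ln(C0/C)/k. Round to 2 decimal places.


Document age estimation:
C0/C = 98.1 / 4.48 = 21.897321
ln(C0/C) = 3.086364
t = 3.086364 / 0.063 = 48.99 years

48.99


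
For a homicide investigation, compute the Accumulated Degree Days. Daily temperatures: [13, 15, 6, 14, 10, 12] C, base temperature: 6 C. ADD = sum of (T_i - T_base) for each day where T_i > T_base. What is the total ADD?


Computing ADD day by day:
Day 1: max(0, 13 - 6) = 7
Day 2: max(0, 15 - 6) = 9
Day 3: max(0, 6 - 6) = 0
Day 4: max(0, 14 - 6) = 8
Day 5: max(0, 10 - 6) = 4
Day 6: max(0, 12 - 6) = 6
Total ADD = 34

34


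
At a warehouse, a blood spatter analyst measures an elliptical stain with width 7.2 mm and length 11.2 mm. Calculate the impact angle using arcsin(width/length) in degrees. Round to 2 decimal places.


Blood spatter impact angle calculation:
width / length = 7.2 / 11.2 = 0.642857
angle = arcsin(0.642857)
angle = 40.01 degrees

40.01


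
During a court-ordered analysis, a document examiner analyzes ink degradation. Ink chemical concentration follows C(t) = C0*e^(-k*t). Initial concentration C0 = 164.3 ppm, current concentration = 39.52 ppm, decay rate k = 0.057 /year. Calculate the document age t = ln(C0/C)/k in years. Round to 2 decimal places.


Document age estimation:
C0/C = 164.3 / 39.52 = 4.157389
ln(C0/C) = 1.424887
t = 1.424887 / 0.057 = 25.00 years

25.00


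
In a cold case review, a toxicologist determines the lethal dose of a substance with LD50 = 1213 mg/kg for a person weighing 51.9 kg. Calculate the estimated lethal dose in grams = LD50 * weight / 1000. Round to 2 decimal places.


Lethal dose calculation:
Lethal dose = LD50 * body_weight / 1000
= 1213 * 51.9 / 1000
= 62954.7 / 1000
= 62.95 g

62.95


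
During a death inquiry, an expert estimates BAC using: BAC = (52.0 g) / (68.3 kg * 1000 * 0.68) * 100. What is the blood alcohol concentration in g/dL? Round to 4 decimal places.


Applying the Widmark formula:
BAC = (dose_g / (body_wt * 1000 * r)) * 100
Denominator = 68.3 * 1000 * 0.68 = 46444
BAC = (52.0 / 46444) * 100
BAC = 0.1120 g/dL

0.1120


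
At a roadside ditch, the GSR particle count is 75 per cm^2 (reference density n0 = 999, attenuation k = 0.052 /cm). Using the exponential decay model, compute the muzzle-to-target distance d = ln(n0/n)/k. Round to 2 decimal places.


GSR distance calculation:
n0/n = 999 / 75 = 13.32
ln(n0/n) = 2.589267
d = 2.589267 / 0.052 = 49.79 cm

49.79


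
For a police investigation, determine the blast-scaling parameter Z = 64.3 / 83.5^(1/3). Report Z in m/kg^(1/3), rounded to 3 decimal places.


Scaled distance calculation:
W^(1/3) = 83.5^(1/3) = 4.370812
Z = R / W^(1/3) = 64.3 / 4.370812
Z = 14.711 m/kg^(1/3)

14.711


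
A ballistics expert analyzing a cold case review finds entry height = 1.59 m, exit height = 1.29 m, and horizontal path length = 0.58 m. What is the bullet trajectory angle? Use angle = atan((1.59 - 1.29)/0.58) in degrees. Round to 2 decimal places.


Bullet trajectory angle:
Height difference = 1.59 - 1.29 = 0.3 m
angle = atan(0.3 / 0.58)
angle = atan(0.517241)
angle = 27.35 degrees

27.35


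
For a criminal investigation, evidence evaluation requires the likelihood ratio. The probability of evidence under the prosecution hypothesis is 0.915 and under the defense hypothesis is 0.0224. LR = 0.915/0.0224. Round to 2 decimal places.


Likelihood ratio calculation:
LR = P(E|Hp) / P(E|Hd)
LR = 0.915 / 0.0224
LR = 40.85

40.85


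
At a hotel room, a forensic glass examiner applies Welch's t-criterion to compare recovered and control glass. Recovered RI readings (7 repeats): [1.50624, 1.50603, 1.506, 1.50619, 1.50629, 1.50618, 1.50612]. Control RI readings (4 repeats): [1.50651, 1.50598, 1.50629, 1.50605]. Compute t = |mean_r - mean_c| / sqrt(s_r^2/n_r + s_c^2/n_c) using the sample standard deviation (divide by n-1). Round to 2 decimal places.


Welch's t-criterion for glass RI comparison:
Recovered mean = sum / n_r = 10.54305 / 7 = 1.50615
Control mean = sum / n_c = 6.02483 / 4 = 1.5062075
Recovered sample variance s_r^2 = 1.13333e-08
Control sample variance s_c^2 = 5.82917e-08
Welch SE (unpooled) = sqrt(s_r^2/n_r + s_c^2/n_c) = sqrt(1.61905e-09 + 1.45729e-08) = sqrt(1.6192e-08) = 0.000127248
|mean_r - mean_c| = 5.75e-05
t = 5.75e-05 / 0.000127248 = 0.45

0.45


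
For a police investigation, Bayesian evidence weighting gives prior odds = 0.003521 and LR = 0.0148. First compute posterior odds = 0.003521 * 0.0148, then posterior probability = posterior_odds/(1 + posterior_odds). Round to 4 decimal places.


Bayesian evidence evaluation:
Posterior odds = prior_odds * LR = 0.003521 * 0.0148 = 0.0000521108
Posterior probability = posterior_odds / (1 + posterior_odds)
= 0.0000521108 / (1 + 0.0000521108)
= 0.0000521108 / 1.0000521108
= 0.0001

0.0001


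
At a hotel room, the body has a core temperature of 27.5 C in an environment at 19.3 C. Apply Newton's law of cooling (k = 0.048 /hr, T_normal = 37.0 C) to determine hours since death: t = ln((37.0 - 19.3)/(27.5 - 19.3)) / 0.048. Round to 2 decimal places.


Using Newton's law of cooling:
t = ln((T_normal - T_ambient) / (T_body - T_ambient)) / k
T_normal - T_ambient = 17.7
T_body - T_ambient = 8.2
Ratio = 2.158537
ln(ratio) = 0.769431
t = 0.769431 / 0.048 = 16.03 hours

16.03


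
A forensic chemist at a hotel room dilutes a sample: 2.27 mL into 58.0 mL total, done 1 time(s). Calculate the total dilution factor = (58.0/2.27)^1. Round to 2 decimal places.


Dilution factor calculation:
Single dilution = V_total / V_sample = 58.0 / 2.27 ≈ 25.550661
Number of dilutions = 1
Total DF = (58.0 / 2.27)^1 (full precision, rounded at the end) = 25.55

25.55


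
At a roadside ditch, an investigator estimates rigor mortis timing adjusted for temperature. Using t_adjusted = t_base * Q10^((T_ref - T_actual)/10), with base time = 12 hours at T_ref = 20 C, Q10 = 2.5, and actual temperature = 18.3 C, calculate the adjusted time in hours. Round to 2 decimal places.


Rigor mortis time adjustment:
Exponent = (T_ref - T_actual) / 10 = (20 - 18.3) / 10 = 0.17
Q10 factor = 2.5^0.17 = 1.16856
t_adjusted = 12 * 1.16856 = 14.02 hours

14.02


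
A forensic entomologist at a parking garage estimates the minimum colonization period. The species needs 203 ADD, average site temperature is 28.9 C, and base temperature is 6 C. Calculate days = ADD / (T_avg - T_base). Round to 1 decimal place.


Insect development time:
Effective temperature = avg_temp - T_base = 28.9 - 6 = 22.9 C
Days = ADD / effective_temp = 203 / 22.9 = 8.9 days

8.9
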